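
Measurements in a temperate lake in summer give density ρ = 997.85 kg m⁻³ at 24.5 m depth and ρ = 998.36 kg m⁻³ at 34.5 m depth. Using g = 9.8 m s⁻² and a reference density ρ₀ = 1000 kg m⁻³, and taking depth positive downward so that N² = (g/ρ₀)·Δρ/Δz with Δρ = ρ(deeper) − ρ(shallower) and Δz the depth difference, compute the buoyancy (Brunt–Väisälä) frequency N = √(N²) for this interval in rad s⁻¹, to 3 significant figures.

0.0224 rad s⁻¹

Δρ = 998.36 − 997.85 = 0.51 kg m⁻³ over Δz = 34.5 − 24.5 = 10 m.
N² = (9.8/1000) × (0.51/10) = 4.9980 × 10⁻⁴ s⁻².
N = √(4.9980 × 10⁻⁴) = 0.022356 rad s⁻¹ ≈ 0.0224 rad s⁻¹.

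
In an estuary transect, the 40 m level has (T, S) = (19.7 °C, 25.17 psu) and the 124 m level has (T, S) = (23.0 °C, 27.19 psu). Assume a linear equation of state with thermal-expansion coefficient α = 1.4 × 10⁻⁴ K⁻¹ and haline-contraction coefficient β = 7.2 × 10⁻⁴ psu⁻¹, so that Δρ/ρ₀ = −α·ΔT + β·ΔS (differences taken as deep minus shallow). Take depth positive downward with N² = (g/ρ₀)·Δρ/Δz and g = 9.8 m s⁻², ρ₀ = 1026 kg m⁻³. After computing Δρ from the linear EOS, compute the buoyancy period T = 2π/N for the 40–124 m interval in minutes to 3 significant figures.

9.73 min

ΔT = +3.3 K, ΔS = +2.02 psu (deep − shallow).
Δρ/ρ₀ = −αΔT + βΔS = -4.62 × 10⁻⁴ + 1.4544 × 10⁻³ = 9.924 × 10⁻⁴, so Δρ ≈ 1.018 kg m⁻³.
N² = (g/ρ₀)·Δρ/Δz = g·(Δρ/ρ₀)/Δz = 9.8 × 9.924 × 10⁻⁴ / 84 = 1.1578 × 10⁻⁴ s⁻².
N = √(1.1578 × 10⁻⁴) = 0.010760 rad s⁻¹ → T = 2π/N = 583.94 s = 9.7323 min ≈ 9.73 min.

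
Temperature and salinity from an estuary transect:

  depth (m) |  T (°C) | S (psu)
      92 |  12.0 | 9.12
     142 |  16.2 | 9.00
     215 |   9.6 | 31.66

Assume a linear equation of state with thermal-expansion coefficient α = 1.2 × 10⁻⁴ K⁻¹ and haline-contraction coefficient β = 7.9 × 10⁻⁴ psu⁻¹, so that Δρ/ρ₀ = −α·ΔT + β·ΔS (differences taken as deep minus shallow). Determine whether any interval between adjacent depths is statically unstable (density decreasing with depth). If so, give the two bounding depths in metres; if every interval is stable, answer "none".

Evaluate Δρ/ρ₀ = −αΔT + βΔS across each adjacent pair:
  92–142 m: −αΔT+βΔS = −(1.2 × 10⁻⁴)(+4.2)+(7.9 × 10⁻⁴)(-0.12) = -6.0 × 10⁻⁴ → UNSTABLE
  142–215 m: −αΔT+βΔS = −(1.2 × 10⁻⁴)(-6.6)+(7.9 × 10⁻⁴)(+22.66) = 0.019 → stable
The 92–142 m interval has Δρ < 0: lighter water underlies denser water.

92–142 m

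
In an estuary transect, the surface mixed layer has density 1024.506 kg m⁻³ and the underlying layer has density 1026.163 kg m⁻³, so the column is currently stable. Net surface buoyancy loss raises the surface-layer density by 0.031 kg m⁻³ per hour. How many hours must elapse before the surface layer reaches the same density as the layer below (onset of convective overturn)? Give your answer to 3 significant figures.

Density deficit of the surface layer: 1026.163 − 1024.506 = 1.657 kg m⁻³.
Required change = 1.657 / 0.031 = 53.5 hours.

53.5 hours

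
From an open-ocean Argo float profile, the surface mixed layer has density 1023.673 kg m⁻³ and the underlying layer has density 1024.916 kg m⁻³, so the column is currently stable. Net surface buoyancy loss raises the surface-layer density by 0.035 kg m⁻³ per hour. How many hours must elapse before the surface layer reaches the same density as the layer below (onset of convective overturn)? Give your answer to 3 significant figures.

35.5 hours

Density deficit of the surface layer: 1024.916 − 1023.673 = 1.243 kg m⁻³.
Required change = 1.243 / 0.035 = 35.5 hours.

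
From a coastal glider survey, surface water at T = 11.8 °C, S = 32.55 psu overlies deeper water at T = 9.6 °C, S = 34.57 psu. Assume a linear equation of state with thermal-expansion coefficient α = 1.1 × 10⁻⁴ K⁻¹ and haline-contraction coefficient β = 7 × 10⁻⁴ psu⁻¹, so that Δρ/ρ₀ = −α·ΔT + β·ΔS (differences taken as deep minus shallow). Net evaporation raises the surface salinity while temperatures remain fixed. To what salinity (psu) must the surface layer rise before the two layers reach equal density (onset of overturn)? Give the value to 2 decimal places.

Neutral buoyancy requires −α(T_deep − T_surf) + β(S_deep − S_surf′) = 0.
S_surf′ = S_deep − (α/β)·ΔT = 34.57 − (1.1 × 10⁻⁴/7 × 10⁻⁴)·(-2.2) = 34.9157 psu.
Increase required: 34.9157 − 32.55 = 2.3657 psu.

34.92 psu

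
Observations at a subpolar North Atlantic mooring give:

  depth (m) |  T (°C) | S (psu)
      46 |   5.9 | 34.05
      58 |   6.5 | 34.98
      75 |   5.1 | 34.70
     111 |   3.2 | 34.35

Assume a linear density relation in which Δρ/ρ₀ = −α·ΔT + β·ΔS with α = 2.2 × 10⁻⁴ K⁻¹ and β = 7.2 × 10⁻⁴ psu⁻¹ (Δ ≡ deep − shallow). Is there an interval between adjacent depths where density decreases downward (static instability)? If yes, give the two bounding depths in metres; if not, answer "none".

Evaluate Δρ/ρ₀ = −αΔT + βΔS across each adjacent pair:
  46–58 m: −αΔT+βΔS = −(2.2 × 10⁻⁴)(+0.6)+(7.2 × 10⁻⁴)(+0.93) = 5.4 × 10⁻⁴ → stable
  58–75 m: −αΔT+βΔS = −(2.2 × 10⁻⁴)(-1.4)+(7.2 × 10⁻⁴)(-0.28) = 1.1 × 10⁻⁴ → stable
  75–111 m: −αΔT+βΔS = −(2.2 × 10⁻⁴)(-1.9)+(7.2 × 10⁻⁴)(-0.35) = 1.7 × 10⁻⁴ → stable
Every interval has Δρ > 0: the column is stably stratified throughout.

none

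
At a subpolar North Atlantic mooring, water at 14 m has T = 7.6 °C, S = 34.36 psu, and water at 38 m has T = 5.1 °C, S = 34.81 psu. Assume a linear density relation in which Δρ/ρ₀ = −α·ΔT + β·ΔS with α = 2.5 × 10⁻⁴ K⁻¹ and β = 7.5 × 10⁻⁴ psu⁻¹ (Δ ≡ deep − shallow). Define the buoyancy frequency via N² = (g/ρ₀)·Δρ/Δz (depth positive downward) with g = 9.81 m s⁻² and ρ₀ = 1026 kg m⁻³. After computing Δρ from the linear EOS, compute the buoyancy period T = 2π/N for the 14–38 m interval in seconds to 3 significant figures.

317 s

ΔT = -2.5 K, ΔS = +0.45 psu (deep − shallow).
Δρ/ρ₀ = −αΔT + βΔS = 6.25 × 10⁻⁴ + 3.375 × 10⁻⁴ = 9.625 × 10⁻⁴, so Δρ ≈ 0.9875 kg m⁻³.
N² = (g/ρ₀)·Δρ/Δz = g·(Δρ/ρ₀)/Δz = 9.81 × 9.625 × 10⁻⁴ / 24 = 3.9342 × 10⁻⁴ s⁻².
N = √(3.9342 × 10⁻⁴) = 0.019835 rad s⁻¹ → T = 2π/N = 316.77 s ≈ 317 s.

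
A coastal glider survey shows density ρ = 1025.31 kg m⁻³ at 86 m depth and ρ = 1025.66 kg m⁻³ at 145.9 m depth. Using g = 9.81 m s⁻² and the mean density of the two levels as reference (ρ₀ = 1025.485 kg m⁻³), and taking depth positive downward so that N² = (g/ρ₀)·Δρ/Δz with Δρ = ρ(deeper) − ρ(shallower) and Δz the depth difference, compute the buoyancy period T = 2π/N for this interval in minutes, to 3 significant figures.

14.0 min

Δρ = 1025.66 − 1025.31 = 0.35 kg m⁻³ over Δz = 145.9 − 86 = 59.9 m.
N² = (9.81/1025.485) × (0.35/59.9) = 5.5896 × 10⁻⁵ s⁻².
N = √(5.5896 × 10⁻⁵) = 7.4764 × 10⁻³ rad s⁻¹, so T = 2π/N = 840.40 s = 14.007 min ≈ 14.0 min.
Since Δρ > 0 the layer is stably stratified.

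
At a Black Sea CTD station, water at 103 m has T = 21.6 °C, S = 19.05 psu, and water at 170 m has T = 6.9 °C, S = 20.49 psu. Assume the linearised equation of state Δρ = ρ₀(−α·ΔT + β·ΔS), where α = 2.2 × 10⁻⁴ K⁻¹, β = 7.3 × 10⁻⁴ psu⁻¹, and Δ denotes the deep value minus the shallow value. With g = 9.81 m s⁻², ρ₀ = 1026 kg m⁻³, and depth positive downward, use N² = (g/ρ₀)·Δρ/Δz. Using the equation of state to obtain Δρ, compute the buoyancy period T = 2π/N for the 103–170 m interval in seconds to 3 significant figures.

ΔT = -14.7 K, ΔS = +1.44 psu (deep − shallow).
Δρ/ρ₀ = −αΔT + βΔS = 3.234 × 10⁻³ + 1.0512 × 10⁻³ = 4.2852 × 10⁻³, so Δρ ≈ 4.397 kg m⁻³.
N² = (g/ρ₀)·Δρ/Δz = g·(Δρ/ρ₀)/Δz = 9.81 × 4.2852 × 10⁻³ / 67 = 6.2743 × 10⁻⁴ s⁻².
N = √(6.2743 × 10⁻⁴) = 0.025049 rad s⁻¹ → T = 2π/N = 250.84 s ≈ 251 s.

251 s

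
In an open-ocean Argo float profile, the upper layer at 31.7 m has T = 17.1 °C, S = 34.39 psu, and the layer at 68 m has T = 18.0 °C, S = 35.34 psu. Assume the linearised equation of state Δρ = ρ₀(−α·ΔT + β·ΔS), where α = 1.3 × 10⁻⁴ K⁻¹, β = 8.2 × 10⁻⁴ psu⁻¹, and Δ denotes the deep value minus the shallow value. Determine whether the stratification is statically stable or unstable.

stable

ΔT = 18.0 − 17.1 = +0.9 K and ΔS = 35.34 − 34.39 = +0.95 psu (deep − shallow).
−αΔT = -1.17 × 10⁻⁴; βΔS = 7.79 × 10⁻⁴; sum Δρ/ρ₀ = 6.62 × 10⁻⁴.
Δρ/ρ₀ > 0, so Δρ > 0: deeper water is denser → statically stable.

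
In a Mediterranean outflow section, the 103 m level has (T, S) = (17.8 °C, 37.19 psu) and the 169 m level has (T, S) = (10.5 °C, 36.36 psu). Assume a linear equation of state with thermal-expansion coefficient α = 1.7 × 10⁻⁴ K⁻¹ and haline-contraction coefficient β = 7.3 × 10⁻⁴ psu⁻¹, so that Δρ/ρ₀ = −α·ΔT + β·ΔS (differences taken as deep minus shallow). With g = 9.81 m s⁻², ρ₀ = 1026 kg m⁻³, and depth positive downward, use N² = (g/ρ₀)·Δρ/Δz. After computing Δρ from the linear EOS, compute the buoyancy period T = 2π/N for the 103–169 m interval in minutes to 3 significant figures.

ΔT = -7.3 K, ΔS = -0.83 psu (deep − shallow).
Δρ/ρ₀ = −αΔT + βΔS = 1.241 × 10⁻³ − 6.059 × 10⁻⁴ = 6.351 × 10⁻⁴, so Δρ ≈ 0.6516 kg m⁻³.
N² = (g/ρ₀)·Δρ/Δz = g·(Δρ/ρ₀)/Δz = 9.81 × 6.351 × 10⁻⁴ / 66 = 9.4399 × 10⁻⁵ s⁻².
N = √(9.4399 × 10⁻⁵) = 9.7159 × 10⁻³ rad s⁻¹ → T = 2π/N = 646.69 s = 10.778 min ≈ 10.8 min.

10.8 min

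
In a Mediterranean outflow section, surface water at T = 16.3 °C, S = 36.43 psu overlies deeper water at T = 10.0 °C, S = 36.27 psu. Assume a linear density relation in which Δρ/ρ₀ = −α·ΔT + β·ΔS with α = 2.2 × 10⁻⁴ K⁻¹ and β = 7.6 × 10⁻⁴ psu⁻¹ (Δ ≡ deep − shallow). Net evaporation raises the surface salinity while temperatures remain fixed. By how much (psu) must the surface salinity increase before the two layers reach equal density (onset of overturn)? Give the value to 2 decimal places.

Neutral buoyancy requires −α(T_deep − T_surf) + β(S_deep − S_surf′) = 0.
S_surf′ = S_deep − (α/β)·ΔT = 36.27 − (2.2 × 10⁻⁴/7.6 × 10⁻⁴)·(-6.3) = 38.0937 psu.
Increase required: 38.0937 − 36.43 = 1.6637 psu.

1.66 psu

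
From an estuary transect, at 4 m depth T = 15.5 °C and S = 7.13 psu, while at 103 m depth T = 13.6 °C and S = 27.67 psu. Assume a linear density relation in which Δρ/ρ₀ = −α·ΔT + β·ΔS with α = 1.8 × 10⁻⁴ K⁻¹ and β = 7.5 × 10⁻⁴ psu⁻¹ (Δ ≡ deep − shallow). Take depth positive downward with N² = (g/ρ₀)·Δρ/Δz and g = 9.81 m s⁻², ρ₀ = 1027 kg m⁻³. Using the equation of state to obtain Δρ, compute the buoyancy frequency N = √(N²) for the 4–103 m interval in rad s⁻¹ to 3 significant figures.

0.0395 rad s⁻¹

ΔT = -1.9 K, ΔS = +20.54 psu (deep − shallow).
Δρ/ρ₀ = −αΔT + βΔS = 3.42 × 10⁻⁴ + 0.015405 = 0.015747, so Δρ ≈ 16.17 kg m⁻³.
N² = (g/ρ₀)·Δρ/Δz = g·(Δρ/ρ₀)/Δz = 9.81 × 0.015747 / 99 = 1.5604 × 10⁻³ s⁻².
N = √(1.5604 × 10⁻³) = 0.039502 rad s⁻¹ ≈ 0.0395 rad s⁻¹.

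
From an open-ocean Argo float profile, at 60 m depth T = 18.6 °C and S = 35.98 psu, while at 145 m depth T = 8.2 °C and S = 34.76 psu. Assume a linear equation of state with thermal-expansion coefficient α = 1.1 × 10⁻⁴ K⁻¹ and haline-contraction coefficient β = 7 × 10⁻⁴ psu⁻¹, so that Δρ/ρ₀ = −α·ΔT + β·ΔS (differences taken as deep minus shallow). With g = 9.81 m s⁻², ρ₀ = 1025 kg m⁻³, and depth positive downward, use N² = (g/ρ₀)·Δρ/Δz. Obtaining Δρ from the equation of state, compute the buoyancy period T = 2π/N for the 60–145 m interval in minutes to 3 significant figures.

ΔT = -10.4 K, ΔS = -1.22 psu (deep − shallow).
Δρ/ρ₀ = −αΔT + βΔS = 1.144 × 10⁻³ − 8.54 × 10⁻⁴ = 2.90 × 10⁻⁴, so Δρ ≈ 0.2973 kg m⁻³.
N² = (g/ρ₀)·Δρ/Δz = g·(Δρ/ρ₀)/Δz = 9.81 × 2.90 × 10⁻⁴ / 85 = 3.3469 × 10⁻⁵ s⁻².
N = √(3.3469 × 10⁻⁵) = 5.7852 × 10⁻³ rad s⁻¹ → T = 2π/N = 1.0861 × 10³ s = 18.102 min ≈ 18.1 min.

18.1 min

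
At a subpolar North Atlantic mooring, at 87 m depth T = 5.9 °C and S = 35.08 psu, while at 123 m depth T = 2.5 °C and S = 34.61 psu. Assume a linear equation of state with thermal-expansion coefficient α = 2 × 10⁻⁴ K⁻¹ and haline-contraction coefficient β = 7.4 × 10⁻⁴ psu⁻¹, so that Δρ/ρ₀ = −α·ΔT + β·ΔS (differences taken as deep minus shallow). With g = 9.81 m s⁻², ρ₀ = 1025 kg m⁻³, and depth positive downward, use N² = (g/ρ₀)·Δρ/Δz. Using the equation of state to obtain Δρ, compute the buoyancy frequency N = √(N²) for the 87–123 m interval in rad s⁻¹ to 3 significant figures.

ΔT = -3.4 K, ΔS = -0.47 psu (deep − shallow).
Δρ/ρ₀ = −αΔT + βΔS = 6.80 × 10⁻⁴ − 3.478 × 10⁻⁴ = 3.322 × 10⁻⁴, so Δρ ≈ 0.3405 kg m⁻³.
N² = (g/ρ₀)·Δρ/Δz = g·(Δρ/ρ₀)/Δz = 9.81 × 3.322 × 10⁻⁴ / 36 = 9.0525 × 10⁻⁵ s⁻².
N = √(9.0525 × 10⁻⁵) = 9.5145 × 10⁻³ rad s⁻¹ ≈ 9.51 × 10⁻³ rad s⁻¹.

9.51 × 10⁻³ rad s⁻¹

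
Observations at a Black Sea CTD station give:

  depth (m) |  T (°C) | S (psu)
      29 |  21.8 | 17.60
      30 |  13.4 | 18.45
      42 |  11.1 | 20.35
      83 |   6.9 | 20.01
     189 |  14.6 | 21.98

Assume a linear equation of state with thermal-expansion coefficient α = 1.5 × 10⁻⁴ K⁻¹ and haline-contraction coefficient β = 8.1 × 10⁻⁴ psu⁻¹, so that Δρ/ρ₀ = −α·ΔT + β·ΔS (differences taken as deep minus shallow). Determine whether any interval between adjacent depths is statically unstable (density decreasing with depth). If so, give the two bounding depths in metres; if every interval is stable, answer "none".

Evaluate Δρ/ρ₀ = −αΔT + βΔS across each adjacent pair:
  29–30 m: −αΔT+βΔS = −(1.5 × 10⁻⁴)(-8.4)+(8.1 × 10⁻⁴)(+0.85) = 1.9 × 10⁻³ → stable
  30–42 m: −αΔT+βΔS = −(1.5 × 10⁻⁴)(-2.3)+(8.1 × 10⁻⁴)(+1.90) = 1.9 × 10⁻³ → stable
  42–83 m: −αΔT+βΔS = −(1.5 × 10⁻⁴)(-4.2)+(8.1 × 10⁻⁴)(-0.34) = 3.5 × 10⁻⁴ → stable
  83–189 m: −αΔT+βΔS = −(1.5 × 10⁻⁴)(+7.7)+(8.1 × 10⁻⁴)(+1.97) = 4.4 × 10⁻⁴ → stable
Every interval has Δρ > 0: the column is stably stratified throughout.

none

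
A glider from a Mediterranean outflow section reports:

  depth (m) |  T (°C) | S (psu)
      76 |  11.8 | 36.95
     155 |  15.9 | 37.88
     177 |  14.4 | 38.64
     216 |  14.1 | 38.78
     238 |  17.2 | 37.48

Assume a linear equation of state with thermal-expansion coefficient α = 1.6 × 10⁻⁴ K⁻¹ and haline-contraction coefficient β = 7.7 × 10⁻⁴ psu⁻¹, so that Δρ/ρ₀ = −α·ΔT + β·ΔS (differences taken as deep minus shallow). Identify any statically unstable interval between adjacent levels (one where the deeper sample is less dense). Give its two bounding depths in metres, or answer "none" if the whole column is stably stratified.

Evaluate Δρ/ρ₀ = −αΔT + βΔS across each adjacent pair:
  76–155 m: −αΔT+βΔS = −(1.6 × 10⁻⁴)(+4.1)+(7.7 × 10⁻⁴)(+0.93) = 6.0 × 10⁻⁵ → stable
  155–177 m: −αΔT+βΔS = −(1.6 × 10⁻⁴)(-1.5)+(7.7 × 10⁻⁴)(+0.76) = 8.3 × 10⁻⁴ → stable
  177–216 m: −αΔT+βΔS = −(1.6 × 10⁻⁴)(-0.3)+(7.7 × 10⁻⁴)(+0.14) = 1.6 × 10⁻⁴ → stable
  216–238 m: −αΔT+βΔS = −(1.6 × 10⁻⁴)(+3.1)+(7.7 × 10⁻⁴)(-1.30) = -1.5 × 10⁻³ → UNSTABLE
The 216–238 m interval has Δρ < 0: lighter water underlies denser water.

216–238 m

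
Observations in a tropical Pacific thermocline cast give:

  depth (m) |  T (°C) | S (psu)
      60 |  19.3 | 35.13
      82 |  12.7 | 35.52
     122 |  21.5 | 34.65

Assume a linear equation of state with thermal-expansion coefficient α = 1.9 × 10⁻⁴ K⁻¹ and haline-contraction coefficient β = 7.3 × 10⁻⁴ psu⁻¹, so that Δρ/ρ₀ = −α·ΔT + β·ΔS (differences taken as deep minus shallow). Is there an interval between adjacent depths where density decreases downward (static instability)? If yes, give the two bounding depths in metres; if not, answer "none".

Evaluate Δρ/ρ₀ = −αΔT + βΔS across each adjacent pair:
  60–82 m: −αΔT+βΔS = −(1.9 × 10⁻⁴)(-6.6)+(7.3 × 10⁻⁴)(+0.39) = 1.5 × 10⁻³ → stable
  82–122 m: −αΔT+βΔS = −(1.9 × 10⁻⁴)(+8.8)+(7.3 × 10⁻⁴)(-0.87) = -2.3 × 10⁻³ → UNSTABLE
The 82–122 m interval has Δρ < 0: lighter water underlies denser water.

82–122 m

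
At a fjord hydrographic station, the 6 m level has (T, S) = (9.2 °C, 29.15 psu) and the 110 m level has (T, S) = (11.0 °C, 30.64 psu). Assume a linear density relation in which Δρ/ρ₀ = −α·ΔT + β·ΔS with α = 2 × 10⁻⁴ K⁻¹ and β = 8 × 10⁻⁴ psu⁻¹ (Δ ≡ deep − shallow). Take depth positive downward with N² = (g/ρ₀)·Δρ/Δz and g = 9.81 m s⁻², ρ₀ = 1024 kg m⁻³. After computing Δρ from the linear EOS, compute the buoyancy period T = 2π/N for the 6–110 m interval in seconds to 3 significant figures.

ΔT = +1.8 K, ΔS = +1.49 psu (deep − shallow).
Δρ/ρ₀ = −αΔT + βΔS = -3.60 × 10⁻⁴ + 1.192 × 10⁻³ = 8.32 × 10⁻⁴, so Δρ ≈ 0.8520 kg m⁻³.
N² = (g/ρ₀)·Δρ/Δz = g·(Δρ/ρ₀)/Δz = 9.81 × 8.32 × 10⁻⁴ / 104 = 7.8480 × 10⁻⁵ s⁻².
N = √(7.8480 × 10⁻⁵) = 8.8589 × 10⁻³ rad s⁻¹ → T = 2π/N = 709.25 s ≈ 709 s.

709 s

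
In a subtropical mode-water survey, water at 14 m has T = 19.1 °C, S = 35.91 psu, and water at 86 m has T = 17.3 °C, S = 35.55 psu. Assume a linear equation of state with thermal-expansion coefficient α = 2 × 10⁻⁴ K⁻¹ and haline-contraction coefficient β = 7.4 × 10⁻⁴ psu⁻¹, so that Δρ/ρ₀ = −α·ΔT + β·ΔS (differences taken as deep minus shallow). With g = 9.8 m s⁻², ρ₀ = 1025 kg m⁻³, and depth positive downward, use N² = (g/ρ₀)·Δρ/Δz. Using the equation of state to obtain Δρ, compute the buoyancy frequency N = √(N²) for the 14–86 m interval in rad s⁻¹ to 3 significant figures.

3.57 × 10⁻³ rad s⁻¹

ΔT = -1.8 K, ΔS = -0.36 psu (deep − shallow).
Δρ/ρ₀ = −αΔT + βΔS = 3.60 × 10⁻⁴ − 2.664 × 10⁻⁴ = 9.36 × 10⁻⁵, so Δρ ≈ 0.09594 kg m⁻³.
N² = (g/ρ₀)·Δρ/Δz = g·(Δρ/ρ₀)/Δz = 9.8 × 9.36 × 10⁻⁵ / 72 = 1.2740 × 10⁻⁵ s⁻².
N = √(1.2740 × 10⁻⁵) = 3.5693 × 10⁻³ rad s⁻¹ ≈ 3.57 × 10⁻³ rad s⁻¹.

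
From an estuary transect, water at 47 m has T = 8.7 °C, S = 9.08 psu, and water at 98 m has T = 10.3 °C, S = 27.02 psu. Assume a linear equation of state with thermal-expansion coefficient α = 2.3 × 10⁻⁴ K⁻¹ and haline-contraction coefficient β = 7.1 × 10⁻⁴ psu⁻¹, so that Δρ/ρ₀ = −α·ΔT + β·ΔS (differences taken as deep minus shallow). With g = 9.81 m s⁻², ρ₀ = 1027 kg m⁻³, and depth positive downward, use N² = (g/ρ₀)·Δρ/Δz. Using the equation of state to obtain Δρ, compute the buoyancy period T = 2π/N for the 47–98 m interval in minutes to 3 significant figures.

2.15 min

ΔT = +1.6 K, ΔS = +17.94 psu (deep − shallow).
Δρ/ρ₀ = −αΔT + βΔS = -3.68 × 10⁻⁴ + 0.0127374 = 0.0123694, so Δρ ≈ 12.70 kg m⁻³.
N² = (g/ρ₀)·Δρ/Δz = g·(Δρ/ρ₀)/Δz = 9.81 × 0.0123694 / 51 = 2.3793 × 10⁻³ s⁻².
N = √(2.3793 × 10⁻³) = 0.048778 rad s⁻¹ → T = 2π/N = 128.81 s = 2.1468 min ≈ 2.15 min.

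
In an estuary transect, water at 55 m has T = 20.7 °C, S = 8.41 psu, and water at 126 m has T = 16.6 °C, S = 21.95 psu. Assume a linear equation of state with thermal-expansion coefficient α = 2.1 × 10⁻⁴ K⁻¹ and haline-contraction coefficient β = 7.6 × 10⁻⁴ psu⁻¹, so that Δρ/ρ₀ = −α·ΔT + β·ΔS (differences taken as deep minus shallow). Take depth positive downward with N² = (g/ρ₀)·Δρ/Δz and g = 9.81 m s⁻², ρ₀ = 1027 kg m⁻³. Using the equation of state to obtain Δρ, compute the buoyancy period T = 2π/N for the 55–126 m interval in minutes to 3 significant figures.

ΔT = -4.1 K, ΔS = +13.54 psu (deep − shallow).
Δρ/ρ₀ = −αΔT + βΔS = 8.61 × 10⁻⁴ + 0.0102904 = 0.0111514, so Δρ ≈ 11.45 kg m⁻³.
N² = (g/ρ₀)·Δρ/Δz = g·(Δρ/ρ₀)/Δz = 9.81 × 0.0111514 / 71 = 1.5408 × 10⁻³ s⁻².
N = √(1.5408 × 10⁻³) = 0.039253 rad s⁻¹ → T = 2π/N = 160.07 s = 2.6678 min ≈ 2.67 min.

2.67 min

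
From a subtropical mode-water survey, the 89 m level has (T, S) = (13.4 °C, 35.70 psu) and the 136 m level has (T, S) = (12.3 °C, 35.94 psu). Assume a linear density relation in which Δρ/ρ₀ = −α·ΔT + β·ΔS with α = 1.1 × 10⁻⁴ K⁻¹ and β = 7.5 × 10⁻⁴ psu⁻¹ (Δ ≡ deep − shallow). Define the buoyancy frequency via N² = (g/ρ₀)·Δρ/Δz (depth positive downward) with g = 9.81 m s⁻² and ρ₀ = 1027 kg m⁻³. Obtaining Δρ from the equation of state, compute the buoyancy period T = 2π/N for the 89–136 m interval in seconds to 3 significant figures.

793 s

ΔT = -1.1 K, ΔS = +0.24 psu (deep − shallow).
Δρ/ρ₀ = −αΔT + βΔS = 1.21 × 10⁻⁴ + 1.80 × 10⁻⁴ = 3.01 × 10⁻⁴, so Δρ ≈ 0.3091 kg m⁻³.
N² = (g/ρ₀)·Δρ/Δz = g·(Δρ/ρ₀)/Δz = 9.81 × 3.01 × 10⁻⁴ / 47 = 6.2826 × 10⁻⁵ s⁻².
N = √(6.2826 × 10⁻⁵) = 7.9263 × 10⁻³ rad s⁻¹ → T = 2π/N = 792.70 s ≈ 793 s.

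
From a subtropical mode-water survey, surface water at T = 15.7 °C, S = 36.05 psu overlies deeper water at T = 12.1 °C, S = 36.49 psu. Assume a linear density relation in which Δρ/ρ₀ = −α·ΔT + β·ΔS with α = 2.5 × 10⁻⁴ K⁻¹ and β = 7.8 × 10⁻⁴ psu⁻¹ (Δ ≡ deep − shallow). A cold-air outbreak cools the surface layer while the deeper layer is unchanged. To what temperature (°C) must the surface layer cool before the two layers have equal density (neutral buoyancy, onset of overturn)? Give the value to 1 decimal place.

10.7 °C

Neutral buoyancy requires Δρ = 0, i.e. −α(T_deep − T_surf′) + β(S_deep − S_surf) = 0.
T_surf′ = T_deep − (β/α)·ΔS = 12.1 − (7.8 × 10⁻⁴/2.5 × 10⁻⁴)·(+0.44) = 10.727 °C.
Cooling required: 15.7 − (10.727) = 4.973 °C.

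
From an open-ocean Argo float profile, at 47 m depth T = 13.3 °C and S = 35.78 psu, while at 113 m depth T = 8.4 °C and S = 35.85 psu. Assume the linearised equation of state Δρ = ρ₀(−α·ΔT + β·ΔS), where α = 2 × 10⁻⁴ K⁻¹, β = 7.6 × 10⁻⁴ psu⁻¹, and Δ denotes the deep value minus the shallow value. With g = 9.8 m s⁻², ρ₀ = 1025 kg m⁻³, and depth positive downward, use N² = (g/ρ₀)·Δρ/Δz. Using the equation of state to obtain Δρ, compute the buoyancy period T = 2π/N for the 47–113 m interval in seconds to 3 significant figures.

507 s

ΔT = -4.9 K, ΔS = +0.07 psu (deep − shallow).
Δρ/ρ₀ = −αΔT + βΔS = 9.80 × 10⁻⁴ + 5.32 × 10⁻⁵ = 1.0332 × 10⁻³, so Δρ ≈ 1.059 kg m⁻³.
N² = (g/ρ₀)·Δρ/Δz = g·(Δρ/ρ₀)/Δz = 9.8 × 1.0332 × 10⁻³ / 66 = 1.5341 × 10⁻⁴ s⁻².
N = √(1.5341 × 10⁻⁴) = 0.012386 rad s⁻¹ → T = 2π/N = 507.28 s ≈ 507 s.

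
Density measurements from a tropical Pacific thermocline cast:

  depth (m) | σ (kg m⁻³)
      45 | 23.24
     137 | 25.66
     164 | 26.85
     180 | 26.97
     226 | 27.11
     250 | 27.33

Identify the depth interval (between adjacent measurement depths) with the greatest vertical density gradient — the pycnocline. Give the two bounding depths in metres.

137–164 m

Compute the density gradient over each adjacent pair:
  45–137 m: Δρ/Δz = 2.42/92 = 0.026 kg m⁻⁴
  137–164 m: Δρ/Δz = 1.19/27 = 0.044 kg m⁻⁴
  164–180 m: Δρ/Δz = 0.12/16 = 7.5 × 10⁻³ kg m⁻⁴
  180–226 m: Δρ/Δz = 0.14/46 = 3.0 × 10⁻³ kg m⁻⁴
  226–250 m: Δρ/Δz = 0.22/24 = 9.2 × 10⁻³ kg m⁻⁴
The largest gradient is in the 137–164 m interval — the pycnocline.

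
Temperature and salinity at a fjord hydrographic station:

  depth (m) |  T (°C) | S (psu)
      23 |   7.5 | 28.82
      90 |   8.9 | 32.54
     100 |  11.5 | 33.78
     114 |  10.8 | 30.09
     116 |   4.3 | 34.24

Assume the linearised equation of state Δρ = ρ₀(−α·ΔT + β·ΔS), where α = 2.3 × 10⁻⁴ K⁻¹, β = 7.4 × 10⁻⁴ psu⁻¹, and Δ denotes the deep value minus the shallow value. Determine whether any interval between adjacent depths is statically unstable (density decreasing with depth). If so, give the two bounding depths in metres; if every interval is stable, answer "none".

Evaluate Δρ/ρ₀ = −αΔT + βΔS across each adjacent pair:
  23–90 m: −αΔT+βΔS = −(2.3 × 10⁻⁴)(+1.4)+(7.4 × 10⁻⁴)(+3.72) = 2.4 × 10⁻³ → stable
  90–100 m: −αΔT+βΔS = −(2.3 × 10⁻⁴)(+2.6)+(7.4 × 10⁻⁴)(+1.24) = 3.2 × 10⁻⁴ → stable
  100–114 m: −αΔT+βΔS = −(2.3 × 10⁻⁴)(-0.7)+(7.4 × 10⁻⁴)(-3.69) = -2.6 × 10⁻³ → UNSTABLE
  114–116 m: −αΔT+βΔS = −(2.3 × 10⁻⁴)(-6.5)+(7.4 × 10⁻⁴)(+4.15) = 4.6 × 10⁻³ → stable
The 100–114 m interval has Δρ < 0: lighter water underlies denser water.

100–114 m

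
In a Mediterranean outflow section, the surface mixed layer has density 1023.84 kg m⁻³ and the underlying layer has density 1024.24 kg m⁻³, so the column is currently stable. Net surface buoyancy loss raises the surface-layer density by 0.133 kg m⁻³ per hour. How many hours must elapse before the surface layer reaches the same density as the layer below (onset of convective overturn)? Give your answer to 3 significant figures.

Density deficit of the surface layer: 1024.24 − 1023.84 = 0.4 kg m⁻³.
Required change = 0.4 / 0.133 = 3.01 hours.

3.01 hours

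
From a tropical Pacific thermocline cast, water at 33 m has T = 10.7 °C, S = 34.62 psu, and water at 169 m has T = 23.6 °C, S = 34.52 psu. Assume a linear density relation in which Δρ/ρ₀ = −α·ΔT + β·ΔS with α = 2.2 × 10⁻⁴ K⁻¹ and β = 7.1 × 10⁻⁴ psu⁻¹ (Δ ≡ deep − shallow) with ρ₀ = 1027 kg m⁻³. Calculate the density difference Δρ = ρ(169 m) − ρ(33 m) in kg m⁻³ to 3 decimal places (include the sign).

ΔT = +12.9 K, ΔS = -0.10 psu (deep − shallow).
Δρ/ρ₀ = −(2.2 × 10⁻⁴)(+12.9) + (7.1 × 10⁻⁴)(-0.10) = -2.909 × 10⁻³.
Δρ = 1027 × (-2.909 × 10⁻³) = -2.988 kg m⁻³.
Negative Δρ: lighter below, statically unstable.

-2.988 kg m⁻³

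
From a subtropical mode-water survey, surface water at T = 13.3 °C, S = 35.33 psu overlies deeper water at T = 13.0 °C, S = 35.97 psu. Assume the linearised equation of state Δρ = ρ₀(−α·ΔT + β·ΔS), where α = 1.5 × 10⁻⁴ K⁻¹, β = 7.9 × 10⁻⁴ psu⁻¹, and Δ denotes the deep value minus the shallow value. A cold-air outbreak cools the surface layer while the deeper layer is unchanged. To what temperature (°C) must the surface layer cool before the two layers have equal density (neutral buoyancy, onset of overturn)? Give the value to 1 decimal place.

9.6 °C

Neutral buoyancy requires Δρ = 0, i.e. −α(T_deep − T_surf′) + β(S_deep − S_surf) = 0.
T_surf′ = T_deep − (β/α)·ΔS = 13.0 − (7.9 × 10⁻⁴/1.5 × 10⁻⁴)·(+0.64) = 9.629 °C.
Cooling required: 13.3 − (9.629) = 3.671 °C.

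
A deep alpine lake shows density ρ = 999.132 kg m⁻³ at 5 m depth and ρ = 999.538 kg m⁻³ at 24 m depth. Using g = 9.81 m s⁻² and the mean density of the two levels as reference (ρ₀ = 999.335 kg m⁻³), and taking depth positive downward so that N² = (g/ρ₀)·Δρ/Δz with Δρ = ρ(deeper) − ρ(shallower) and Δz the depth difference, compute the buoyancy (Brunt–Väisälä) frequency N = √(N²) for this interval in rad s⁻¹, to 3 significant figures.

Δρ = 999.538 − 999.132 = 0.406 kg m⁻³ over Δz = 24 − 5 = 19 m.
N² = (9.81/999.335) × (0.406/19) = 2.0976 × 10⁻⁴ s⁻².
N = √(2.0976 × 10⁻⁴) = 0.014483 rad s⁻¹ ≈ 0.0145 rad s⁻¹.
Since Δρ > 0 the layer is stably stratified.

0.0145 rad s⁻¹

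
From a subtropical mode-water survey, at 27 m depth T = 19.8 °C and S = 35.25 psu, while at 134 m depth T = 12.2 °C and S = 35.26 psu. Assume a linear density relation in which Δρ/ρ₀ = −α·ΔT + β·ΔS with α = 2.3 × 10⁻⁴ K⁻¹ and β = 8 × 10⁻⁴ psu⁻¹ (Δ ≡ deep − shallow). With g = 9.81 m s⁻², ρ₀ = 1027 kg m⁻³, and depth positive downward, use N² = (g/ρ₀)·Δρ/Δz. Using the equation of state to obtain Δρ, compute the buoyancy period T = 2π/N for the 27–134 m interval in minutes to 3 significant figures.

8.25 min

ΔT = -7.6 K, ΔS = +0.01 psu (deep − shallow).
Δρ/ρ₀ = −αΔT + βΔS = 1.748 × 10⁻³ + 8.00 × 10⁻⁶ = 1.756 × 10⁻³, so Δρ ≈ 1.803 kg m⁻³.
N² = (g/ρ₀)·Δρ/Δz = g·(Δρ/ρ₀)/Δz = 9.81 × 1.756 × 10⁻³ / 107 = 1.6099 × 10⁻⁴ s⁻².
N = √(1.6099 × 10⁻⁴) = 0.012688 rad s⁻¹ → T = 2π/N = 495.21 s = 8.2535 min ≈ 8.25 min.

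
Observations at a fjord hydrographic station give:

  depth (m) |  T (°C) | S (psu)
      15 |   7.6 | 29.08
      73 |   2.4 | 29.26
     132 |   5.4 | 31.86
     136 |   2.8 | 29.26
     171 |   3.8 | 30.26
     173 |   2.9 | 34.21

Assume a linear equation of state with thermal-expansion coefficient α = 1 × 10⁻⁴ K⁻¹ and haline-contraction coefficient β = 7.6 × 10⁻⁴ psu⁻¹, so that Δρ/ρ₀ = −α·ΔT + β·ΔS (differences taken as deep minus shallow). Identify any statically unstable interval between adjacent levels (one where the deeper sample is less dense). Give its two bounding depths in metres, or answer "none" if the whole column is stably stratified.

132–136 m

Evaluate Δρ/ρ₀ = −αΔT + βΔS across each adjacent pair:
  15–73 m: −αΔT+βΔS = −(1 × 10⁻⁴)(-5.2)+(7.6 × 10⁻⁴)(+0.18) = 6.6 × 10⁻⁴ → stable
  73–132 m: −αΔT+βΔS = −(1 × 10⁻⁴)(+3.0)+(7.6 × 10⁻⁴)(+2.60) = 1.7 × 10⁻³ → stable
  132–136 m: −αΔT+βΔS = −(1 × 10⁻⁴)(-2.6)+(7.6 × 10⁻⁴)(-2.60) = -1.7 × 10⁻³ → UNSTABLE
  136–171 m: −αΔT+βΔS = −(1 × 10⁻⁴)(+1.0)+(7.6 × 10⁻⁴)(+1.00) = 6.6 × 10⁻⁴ → stable
  171–173 m: −αΔT+βΔS = −(1 × 10⁻⁴)(-0.9)+(7.6 × 10⁻⁴)(+3.95) = 3.1 × 10⁻³ → stable
The 132–136 m interval has Δρ < 0: lighter water underlies denser water.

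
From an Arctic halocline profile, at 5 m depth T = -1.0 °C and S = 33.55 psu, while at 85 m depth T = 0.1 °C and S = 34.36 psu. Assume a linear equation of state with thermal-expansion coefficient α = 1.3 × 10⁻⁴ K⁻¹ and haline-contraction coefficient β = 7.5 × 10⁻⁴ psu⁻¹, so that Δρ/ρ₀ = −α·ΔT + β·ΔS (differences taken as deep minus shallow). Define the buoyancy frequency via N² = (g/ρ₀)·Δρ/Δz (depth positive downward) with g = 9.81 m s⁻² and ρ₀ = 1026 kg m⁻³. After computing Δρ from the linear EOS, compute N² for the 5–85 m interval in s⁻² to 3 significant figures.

5.70 × 10⁻⁵ s⁻²

ΔT = +1.1 K, ΔS = +0.81 psu (deep − shallow).
Δρ/ρ₀ = −αΔT + βΔS = -1.43 × 10⁻⁴ + 6.075 × 10⁻⁴ = 4.645 × 10⁻⁴, so Δρ ≈ 0.4766 kg m⁻³.
N² = (g/ρ₀)·Δρ/Δz = g·(Δρ/ρ₀)/Δz = 9.81 × 4.645 × 10⁻⁴ / 80 = 5.6959 × 10⁻⁵ s⁻² ≈ 5.70 × 10⁻⁵ s⁻².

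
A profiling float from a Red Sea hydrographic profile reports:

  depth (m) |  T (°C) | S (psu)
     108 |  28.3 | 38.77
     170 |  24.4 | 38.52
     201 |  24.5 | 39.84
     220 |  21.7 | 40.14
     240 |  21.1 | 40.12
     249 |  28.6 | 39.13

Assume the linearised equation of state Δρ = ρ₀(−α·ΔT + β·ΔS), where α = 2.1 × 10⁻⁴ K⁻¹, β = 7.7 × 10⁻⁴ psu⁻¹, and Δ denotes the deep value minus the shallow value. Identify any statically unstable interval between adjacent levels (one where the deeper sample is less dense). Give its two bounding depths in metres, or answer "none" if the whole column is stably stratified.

Evaluate Δρ/ρ₀ = −αΔT + βΔS across each adjacent pair:
  108–170 m: −αΔT+βΔS = −(2.1 × 10⁻⁴)(-3.9)+(7.7 × 10⁻⁴)(-0.25) = 6.3 × 10⁻⁴ → stable
  170–201 m: −αΔT+βΔS = −(2.1 × 10⁻⁴)(+0.1)+(7.7 × 10⁻⁴)(+1.32) = 1.0 × 10⁻³ → stable
  201–220 m: −αΔT+βΔS = −(2.1 × 10⁻⁴)(-2.8)+(7.7 × 10⁻⁴)(+0.30) = 8.2 × 10⁻⁴ → stable
  220–240 m: −αΔT+βΔS = −(2.1 × 10⁻⁴)(-0.6)+(7.7 × 10⁻⁴)(-0.02) = 1.1 × 10⁻⁴ → stable
  240–249 m: −αΔT+βΔS = −(2.1 × 10⁻⁴)(+7.5)+(7.7 × 10⁻⁴)(-0.99) = -2.3 × 10⁻³ → UNSTABLE
The 240–249 m interval has Δρ < 0: lighter water underlies denser water.

240–249 m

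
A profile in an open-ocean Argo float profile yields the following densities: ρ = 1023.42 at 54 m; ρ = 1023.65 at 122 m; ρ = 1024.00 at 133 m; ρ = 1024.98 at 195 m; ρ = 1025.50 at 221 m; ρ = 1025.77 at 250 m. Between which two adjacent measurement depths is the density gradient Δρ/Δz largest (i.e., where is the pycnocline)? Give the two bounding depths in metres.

122–133 m

Compute the density gradient over each adjacent pair:
  54–122 m: Δρ/Δz = 0.23/68 = 3.4 × 10⁻³ kg m⁻⁴
  122–133 m: Δρ/Δz = 0.35/11 = 0.032 kg m⁻⁴
  133–195 m: Δρ/Δz = 0.98/62 = 0.016 kg m⁻⁴
  195–221 m: Δρ/Δz = 0.52/26 = 0.020 kg m⁻⁴
  221–250 m: Δρ/Δz = 0.27/29 = 9.3 × 10⁻³ kg m⁻⁴
The largest gradient is in the 122–133 m interval — the pycnocline.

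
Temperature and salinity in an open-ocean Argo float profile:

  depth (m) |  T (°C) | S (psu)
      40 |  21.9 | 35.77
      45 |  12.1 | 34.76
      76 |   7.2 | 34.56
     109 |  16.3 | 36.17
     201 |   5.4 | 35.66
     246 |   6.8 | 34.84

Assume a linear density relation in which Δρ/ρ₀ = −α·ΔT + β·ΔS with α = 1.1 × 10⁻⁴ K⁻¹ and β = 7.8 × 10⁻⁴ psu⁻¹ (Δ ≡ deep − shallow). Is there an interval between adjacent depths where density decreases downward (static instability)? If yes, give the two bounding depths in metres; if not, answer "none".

Evaluate Δρ/ρ₀ = −αΔT + βΔS across each adjacent pair:
  40–45 m: −αΔT+βΔS = −(1.1 × 10⁻⁴)(-9.8)+(7.8 × 10⁻⁴)(-1.01) = 2.9 × 10⁻⁴ → stable
  45–76 m: −αΔT+βΔS = −(1.1 × 10⁻⁴)(-4.9)+(7.8 × 10⁻⁴)(-0.20) = 3.8 × 10⁻⁴ → stable
  76–109 m: −αΔT+βΔS = −(1.1 × 10⁻⁴)(+9.1)+(7.8 × 10⁻⁴)(+1.61) = 2.5 × 10⁻⁴ → stable
  109–201 m: −αΔT+βΔS = −(1.1 × 10⁻⁴)(-10.9)+(7.8 × 10⁻⁴)(-0.51) = 8.0 × 10⁻⁴ → stable
  201–246 m: −αΔT+βΔS = −(1.1 × 10⁻⁴)(+1.4)+(7.8 × 10⁻⁴)(-0.82) = -7.9 × 10⁻⁴ → UNSTABLE
The 201–246 m interval has Δρ < 0: lighter water underlies denser water.

201–246 m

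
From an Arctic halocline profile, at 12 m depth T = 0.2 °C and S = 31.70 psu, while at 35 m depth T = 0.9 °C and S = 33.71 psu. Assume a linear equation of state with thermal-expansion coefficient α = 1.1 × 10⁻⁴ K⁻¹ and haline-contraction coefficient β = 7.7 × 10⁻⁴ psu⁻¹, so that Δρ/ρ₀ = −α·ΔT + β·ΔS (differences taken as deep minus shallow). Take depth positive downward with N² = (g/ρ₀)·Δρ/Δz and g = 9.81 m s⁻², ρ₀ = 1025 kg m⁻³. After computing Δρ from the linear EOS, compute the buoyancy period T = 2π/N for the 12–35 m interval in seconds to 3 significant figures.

ΔT = +0.7 K, ΔS = +2.01 psu (deep − shallow).
Δρ/ρ₀ = −αΔT + βΔS = -7.70 × 10⁻⁵ + 1.5477 × 10⁻³ = 1.4707 × 10⁻³, so Δρ ≈ 1.507 kg m⁻³.
N² = (g/ρ₀)·Δρ/Δz = g·(Δρ/ρ₀)/Δz = 9.81 × 1.4707 × 10⁻³ / 23 = 6.2729 × 10⁻⁴ s⁻².
N = √(6.2729 × 10⁻⁴) = 0.025046 rad s⁻¹ → T = 2π/N = 250.87 s ≈ 251 s.

251 s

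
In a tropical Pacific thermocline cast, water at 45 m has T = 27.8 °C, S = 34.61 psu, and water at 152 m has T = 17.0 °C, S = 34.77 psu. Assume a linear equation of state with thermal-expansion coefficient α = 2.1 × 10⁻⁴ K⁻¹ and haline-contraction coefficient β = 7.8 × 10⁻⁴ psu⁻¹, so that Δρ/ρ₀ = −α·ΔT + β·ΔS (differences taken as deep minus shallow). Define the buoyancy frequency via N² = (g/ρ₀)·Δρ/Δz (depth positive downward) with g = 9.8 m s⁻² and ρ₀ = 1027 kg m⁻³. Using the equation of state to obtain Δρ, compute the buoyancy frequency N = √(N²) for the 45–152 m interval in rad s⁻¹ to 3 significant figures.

0.0148 rad s⁻¹

ΔT = -10.8 K, ΔS = +0.16 psu (deep − shallow).
Δρ/ρ₀ = −αΔT + βΔS = 2.268 × 10⁻³ + 1.248 × 10⁻⁴ = 2.3928 × 10⁻³, so Δρ ≈ 2.457 kg m⁻³.
N² = (g/ρ₀)·Δρ/Δz = g·(Δρ/ρ₀)/Δz = 9.8 × 2.3928 × 10⁻³ / 107 = 2.1915 × 10⁻⁴ s⁻².
N = √(2.1915 × 10⁻⁴) = 0.014804 rad s⁻¹ ≈ 0.0148 rad s⁻¹.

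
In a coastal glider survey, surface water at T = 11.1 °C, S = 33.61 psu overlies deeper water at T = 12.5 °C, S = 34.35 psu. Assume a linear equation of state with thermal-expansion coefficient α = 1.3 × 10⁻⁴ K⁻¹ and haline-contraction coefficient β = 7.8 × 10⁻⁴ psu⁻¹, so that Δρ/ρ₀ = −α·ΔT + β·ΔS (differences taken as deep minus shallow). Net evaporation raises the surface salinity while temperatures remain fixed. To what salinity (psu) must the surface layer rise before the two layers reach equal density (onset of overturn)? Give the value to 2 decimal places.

Neutral buoyancy requires −α(T_deep − T_surf) + β(S_deep − S_surf′) = 0.
S_surf′ = S_deep − (α/β)·ΔT = 34.35 − (1.3 × 10⁻⁴/7.8 × 10⁻⁴)·(+1.4) = 34.1167 psu.
Increase required: 34.1167 − 33.61 = 0.5067 psu.

34.12 psu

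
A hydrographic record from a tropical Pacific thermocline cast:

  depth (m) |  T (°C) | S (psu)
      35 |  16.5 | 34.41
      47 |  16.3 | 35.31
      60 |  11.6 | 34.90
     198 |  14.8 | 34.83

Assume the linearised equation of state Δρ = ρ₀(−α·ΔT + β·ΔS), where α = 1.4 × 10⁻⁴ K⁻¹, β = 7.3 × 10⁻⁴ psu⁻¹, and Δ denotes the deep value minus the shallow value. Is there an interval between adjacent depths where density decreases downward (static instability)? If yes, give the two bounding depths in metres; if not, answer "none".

Evaluate Δρ/ρ₀ = −αΔT + βΔS across each adjacent pair:
  35–47 m: −αΔT+βΔS = −(1.4 × 10⁻⁴)(-0.2)+(7.3 × 10⁻⁴)(+0.90) = 6.9 × 10⁻⁴ → stable
  47–60 m: −αΔT+βΔS = −(1.4 × 10⁻⁴)(-4.7)+(7.3 × 10⁻⁴)(-0.41) = 3.6 × 10⁻⁴ → stable
  60–198 m: −αΔT+βΔS = −(1.4 × 10⁻⁴)(+3.2)+(7.3 × 10⁻⁴)(-0.07) = -5.0 × 10⁻⁴ → UNSTABLE
The 60–198 m interval has Δρ < 0: lighter water underlies denser water.

60–198 m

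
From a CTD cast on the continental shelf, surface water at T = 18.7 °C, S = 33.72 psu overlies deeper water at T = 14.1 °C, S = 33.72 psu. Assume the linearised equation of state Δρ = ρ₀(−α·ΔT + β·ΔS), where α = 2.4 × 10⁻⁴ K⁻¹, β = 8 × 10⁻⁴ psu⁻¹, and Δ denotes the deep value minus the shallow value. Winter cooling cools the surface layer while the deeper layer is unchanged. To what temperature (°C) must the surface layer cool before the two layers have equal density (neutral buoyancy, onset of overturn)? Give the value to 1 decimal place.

Neutral buoyancy requires Δρ = 0, i.e. −α(T_deep − T_surf′) + β(S_deep − S_surf) = 0.
T_surf′ = T_deep − (β/α)·ΔS = 14.1 − (8 × 10⁻⁴/2.4 × 10⁻⁴)·(+0.00) = 14.100 °C.
Cooling required: 18.7 − (14.100) = 4.600 °C.

14.1 °C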